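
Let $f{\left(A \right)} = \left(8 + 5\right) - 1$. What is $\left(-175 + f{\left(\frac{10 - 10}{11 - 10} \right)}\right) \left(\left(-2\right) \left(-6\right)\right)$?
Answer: $-1956$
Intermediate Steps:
$f{\left(A \right)} = 12$ ($f{\left(A \right)} = 13 - 1 = 12$)
$\left(-175 + f{\left(\frac{10 - 10}{11 - 10} \right)}\right) \left(\left(-2\right) \left(-6\right)\right) = \left(-175 + 12\right) \left(\left(-2\right) \left(-6\right)\right) = \left(-163\right) 12 = -1956$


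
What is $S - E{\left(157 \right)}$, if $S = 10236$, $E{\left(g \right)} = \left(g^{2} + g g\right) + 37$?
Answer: $-39099$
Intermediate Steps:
$E{\left(g \right)} = 37 + 2 g^{2}$ ($E{\left(g \right)} = \left(g^{2} + g^{2}\right) + 37 = 2 g^{2} + 37 = 37 + 2 g^{2}$)
$S - E{\left(157 \right)} = 10236 - \left(37 + 2 \cdot 157^{2}\right) = 10236 - \left(37 + 2 \cdot 24649\right) = 10236 - \left(37 + 49298\right) = 10236 - 49335 = -39099$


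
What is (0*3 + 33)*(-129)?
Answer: -4257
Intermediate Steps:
(0*3 + 33)*(-129) = (0 + 33)*(-129) = 33*(-129) = -4257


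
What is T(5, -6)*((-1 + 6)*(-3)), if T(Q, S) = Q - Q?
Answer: 0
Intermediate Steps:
T(Q, S) = 0
T(5, -6)*((-1 + 6)*(-3)) = 0*((-1 + 6)*(-3)) = 0*(5*(-3)) = 0*(-15) = 0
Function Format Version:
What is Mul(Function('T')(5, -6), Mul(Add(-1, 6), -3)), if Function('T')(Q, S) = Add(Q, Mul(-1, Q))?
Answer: 0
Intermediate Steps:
Function('T')(Q, S) = 0
Mul(Function('T')(5, -6), Mul(Add(-1, 6), -3)) = Mul(0, Mul(Add(-1, 6), -3)) = Mul(0, Mul(5, -3)) = Mul(0, -15) = 0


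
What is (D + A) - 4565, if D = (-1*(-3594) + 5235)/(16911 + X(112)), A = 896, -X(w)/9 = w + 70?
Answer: -6225312/1697 ≈ -3668.4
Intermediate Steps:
X(w) = -630 - 9*w (X(w) = -9*(w + 70) = -9*(70 + w) = -630 - 9*w)
D = 981/1697 (D = (-1*(-3594) + 5235)/(16911 + (-630 - 9*112)) = (3594 + 5235)/(16911 + (-630 - 1008)) = 8829/(16911 - 1638) = 8829/15273 = 8829*(1/15273) = 981/1697 ≈ 0.57808)
(D + A) - 4565 = (981/1697 + 896) - 4565 = 1521493/1697 - 4565 = -6225312/1697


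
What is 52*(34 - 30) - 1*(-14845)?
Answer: 15053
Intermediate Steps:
52*(34 - 30) - 1*(-14845) = 52*4 + 14845 = 208 + 14845 = 15053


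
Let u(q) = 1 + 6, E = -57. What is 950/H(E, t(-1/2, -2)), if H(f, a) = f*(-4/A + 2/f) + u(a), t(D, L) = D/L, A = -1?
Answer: -950/219 ≈ -4.3379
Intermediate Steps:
u(q) = 7
H(f, a) = 7 + f*(4 + 2/f) (H(f, a) = f*(-4/(-1) + 2/f) + 7 = f*(-4*(-1) + 2/f) + 7 = f*(4 + 2/f) + 7 = 7 + f*(4 + 2/f))
950/H(E, t(-1/2, -2)) = 950/(9 + 4*(-57)) = 950/(9 - 228) = 950/(-219) = 950*(-1/219) = -950/219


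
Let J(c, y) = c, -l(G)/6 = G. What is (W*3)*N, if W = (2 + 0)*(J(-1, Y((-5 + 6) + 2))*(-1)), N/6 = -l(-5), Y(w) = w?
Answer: -1080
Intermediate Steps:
l(G) = -6*G
N = -180 (N = 6*(-(-6)*(-5)) = 6*(-1*30) = 6*(-30) = -180)
W = 2 (W = (2 + 0)*(-1*(-1)) = 2*1 = 2)
(W*3)*N = (2*3)*(-180) = 6*(-180) = -1080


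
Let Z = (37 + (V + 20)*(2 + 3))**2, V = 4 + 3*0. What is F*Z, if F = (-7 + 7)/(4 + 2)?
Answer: 0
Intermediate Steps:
V = 4 (V = 4 + 0 = 4)
F = 0 (F = 0/6 = 0*(1/6) = 0)
Z = 24649 (Z = (37 + (4 + 20)*(2 + 3))**2 = (37 + 24*5)**2 = (37 + 120)**2 = 157**2 = 24649)
F*Z = 0*24649 = 0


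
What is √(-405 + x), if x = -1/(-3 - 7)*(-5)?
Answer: I*√1622/2 ≈ 20.137*I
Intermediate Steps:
x = -½ (x = -1/(-10)*(-5) = -1*(-⅒)*(-5) = (⅒)*(-5) = -½ ≈ -0.50000)
√(-405 + x) = √(-405 - ½) = √(-811/2) = I*√1622/2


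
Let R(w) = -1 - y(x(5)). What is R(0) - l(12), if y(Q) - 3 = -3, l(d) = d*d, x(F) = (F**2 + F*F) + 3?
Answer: -145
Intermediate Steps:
x(F) = 3 + 2*F**2 (x(F) = (F**2 + F**2) + 3 = 2*F**2 + 3 = 3 + 2*F**2)
l(d) = d**2
y(Q) = 0 (y(Q) = 3 - 3 = 0)
R(w) = -1 (R(w) = -1 - 1*0 = -1 + 0 = -1)
R(0) - l(12) = -1 - 1*12**2 = -1 - 1*144 = -1 - 144 = -145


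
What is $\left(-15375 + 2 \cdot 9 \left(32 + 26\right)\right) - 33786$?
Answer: $-48117$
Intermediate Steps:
$\left(-15375 + 2 \cdot 9 \left(32 + 26\right)\right) - 33786 = \left(-15375 + 18 \cdot 58\right) - 33786 = \left(-15375 + 1044\right) - 33786 = -14331 - 33786 = -48117$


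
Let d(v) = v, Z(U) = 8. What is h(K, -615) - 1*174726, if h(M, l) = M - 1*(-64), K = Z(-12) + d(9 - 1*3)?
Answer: -174648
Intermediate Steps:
K = 14 (K = 8 + (9 - 1*3) = 8 + (9 - 3) = 8 + 6 = 14)
h(M, l) = 64 + M (h(M, l) = M + 64 = 64 + M)
h(K, -615) - 1*174726 = (64 + 14) - 1*174726 = 78 - 174726 = -174648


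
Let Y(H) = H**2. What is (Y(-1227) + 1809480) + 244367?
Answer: 3559376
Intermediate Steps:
(Y(-1227) + 1809480) + 244367 = ((-1227)**2 + 1809480) + 244367 = (1505529 + 1809480) + 244367 = 3315009 + 244367 = 3559376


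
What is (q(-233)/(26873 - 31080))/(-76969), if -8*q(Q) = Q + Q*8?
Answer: 2097/2590468664 ≈ 8.0951e-7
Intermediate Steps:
q(Q) = -9*Q/8 (q(Q) = -(Q + Q*8)/8 = -(Q + 8*Q)/8 = -9*Q/8)
(q(-233)/(26873 - 31080))/(-76969) = ((-9/8*(-233))/(26873 - 31080))/(-76969) = ((2097/8)/(-4207))*(-1/76969) = ((2097/8)*(-1/4207))*(-1/76969) = -2097/33656*(-1/76969) = 2097/2590468664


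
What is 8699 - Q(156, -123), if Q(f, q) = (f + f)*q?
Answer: 47075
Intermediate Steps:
Q(f, q) = 2*f*q (Q(f, q) = (2*f)*q = 2*f*q)
8699 - Q(156, -123) = 8699 - 2*156*(-123) = 8699 - 1*(-38376) = 8699 + 38376 = 47075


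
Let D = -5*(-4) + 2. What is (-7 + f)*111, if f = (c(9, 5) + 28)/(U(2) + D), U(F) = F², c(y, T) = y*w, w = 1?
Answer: -16095/26 ≈ -619.04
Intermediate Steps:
c(y, T) = y (c(y, T) = y*1 = y)
D = 22 (D = 20 + 2 = 22)
f = 37/26 (f = (9 + 28)/(2² + 22) = 37/(4 + 22) = 37/26 ≈ 1.4231)
(-7 + f)*111 = (-7 + 37/26)*111 = -145/26*111 = -16095/26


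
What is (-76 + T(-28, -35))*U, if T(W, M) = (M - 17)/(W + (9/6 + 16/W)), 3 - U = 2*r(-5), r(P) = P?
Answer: -364988/379 ≈ -963.03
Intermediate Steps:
U = 13 (U = 3 - 2*(-5) = 3 - 1*(-10) = 3 + 10 = 13)
T(W, M) = (-17 + M)/(3/2 + W + 16/W) (T(W, M) = (-17 + M)/(W + (9*(1/6) + 16/W)) = (-17 + M)/(W + (3/2 + 16/W)) = (-17 + M)/(3/2 + W + 16/W))
(-76 + T(-28, -35))*U = (-76 + 2*(-28)*(-17 - 35)/(32 + 2*(-28)**2 + 3*(-28)))*13 = (-76 + 2*(-28)*(-52)/(32 + 2*784 - 84))*13 = (-76 + 2*(-28)*(-52)/(32 + 1568 - 84))*13 = (-76 + 2*(-28)*(-52)/1516)*13 = (-76 + 2*(-28)*(1/1516)*(-52))*13 = (-76 + 728/379)*13 = -28076/379*13 = -364988/379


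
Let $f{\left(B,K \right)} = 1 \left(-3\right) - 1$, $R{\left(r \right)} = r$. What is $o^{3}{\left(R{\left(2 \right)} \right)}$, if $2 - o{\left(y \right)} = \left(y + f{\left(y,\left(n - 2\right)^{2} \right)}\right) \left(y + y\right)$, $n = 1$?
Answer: $1000$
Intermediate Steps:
$f{\left(B,K \right)} = -4$ ($f{\left(B,K \right)} = -3 - 1 = -4$)
$o{\left(y \right)} = 2 - 2 y \left(-4 + y\right)$ ($o{\left(y \right)} = 2 - \left(y - 4\right) \left(y + y\right) = 2 - \left(-4 + y\right) 2 y = 2 - 2 y \left(-4 + y\right)$)
$o^{3}{\left(R{\left(2 \right)} \right)} = \left(2 - 2 \cdot 2^{2} + 8 \cdot 2\right)^{3} = \left(2 - 8 + 16\right)^{3} = 10^{3} = 1000$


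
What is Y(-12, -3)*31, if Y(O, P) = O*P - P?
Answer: 1209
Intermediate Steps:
Y(O, P) = -P + O*P
Y(-12, -3)*31 = -3*(-1 - 12)*31 = -3*(-13)*31 = 39*31 = 1209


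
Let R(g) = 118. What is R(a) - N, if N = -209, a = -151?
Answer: 327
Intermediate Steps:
R(a) - N = 118 - 1*(-209) = 118 + 209 = 327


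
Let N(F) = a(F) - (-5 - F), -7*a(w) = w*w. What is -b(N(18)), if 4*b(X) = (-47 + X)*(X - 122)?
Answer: -125091/49 ≈ -2552.9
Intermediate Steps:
a(w) = -w²/7 (a(w) = -w*w/7 = -w²/7)
N(F) = 5 + F - F²/7 (N(F) = -F²/7 - (-5 - F) = -F²/7 + (5 + F) = 5 + F - F²/7)
b(X) = (-122 + X)*(-47 + X)/4 (b(X) = ((-47 + X)*(X - 122))/4 = ((-47 + X)*(-122 + X))/4 = ((-122 + X)*(-47 + X))/4 = (-122 + X)*(-47 + X)/4)
-b(N(18)) = -(2867/2 - 169*(5 + 18 - ⅐*18²)/4 + (5 + 18 - ⅐*18²)²/4) = -(2867/2 - 169*(5 + 18 - ⅐*324)/4 + (5 + 18 - ⅐*324)²/4) = -(2867/2 - 169*(5 + 18 - 324/7)/4 + (5 + 18 - 324/7)²/4) = -(2867/2 - 169/4*(-163/7) + (-163/7)²/4) = -(2867/2 + 27547/28 + (¼)*(26569/49)) = -(2867/2 + 27547/28 + 26569/196) = -1*125091/49 = -125091/49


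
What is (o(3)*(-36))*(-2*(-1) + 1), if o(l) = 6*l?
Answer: -1944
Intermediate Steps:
(o(3)*(-36))*(-2*(-1) + 1) = ((6*3)*(-36))*(-2*(-1) + 1) = (18*(-36))*(2 + 1) = -648*3 = -1944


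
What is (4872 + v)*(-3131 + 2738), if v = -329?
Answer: -1785399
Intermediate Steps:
(4872 + v)*(-3131 + 2738) = (4872 - 329)*(-3131 + 2738) = 4543*(-393) = -1785399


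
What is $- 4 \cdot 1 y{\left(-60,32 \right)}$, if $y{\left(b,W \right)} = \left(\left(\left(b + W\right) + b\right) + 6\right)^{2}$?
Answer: $-26896$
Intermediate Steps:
$y{\left(b,W \right)} = \left(6 + W + 2 b\right)^{2}$ ($y{\left(b,W \right)} = \left(\left(\left(W + b\right) + b\right) + 6\right)^{2} = \left(\left(W + 2 b\right) + 6\right)^{2} = \left(6 + W + 2 b\right)^{2}$)
$- 4 \cdot 1 y{\left(-60,32 \right)} = - 4 \cdot 1 \left(6 + 32 + 2 \left(-60\right)\right)^{2} = - 4 \cdot 1 \left(6 + 32 - 120\right)^{2} = - 4 \cdot 1 \left(-82\right)^{2} = - 4 \cdot 1 \cdot 6724 = \left(-4\right) 6724 = -26896$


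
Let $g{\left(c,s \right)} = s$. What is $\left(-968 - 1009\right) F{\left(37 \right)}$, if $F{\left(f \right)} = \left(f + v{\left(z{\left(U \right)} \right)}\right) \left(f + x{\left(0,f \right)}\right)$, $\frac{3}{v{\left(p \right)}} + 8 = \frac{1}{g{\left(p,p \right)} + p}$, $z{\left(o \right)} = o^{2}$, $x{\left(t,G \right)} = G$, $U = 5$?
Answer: $- \frac{712617558}{133} \approx -5.358 \cdot 10^{6}$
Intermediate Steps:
$v{\left(p \right)} = \frac{3}{-8 + \frac{1}{2 p}}$ ($v{\left(p \right)} = \frac{3}{-8 + \frac{1}{p + p}} = \frac{3}{-8 + \frac{1}{2 p}}$)
$F{\left(f \right)} = 2 f \left(- \frac{50}{133} + f\right)$ ($F{\left(f \right)} = \left(f - \frac{6 \cdot 5^{2}}{-1 + 16 \cdot 5^{2}}\right) \left(f + f\right) = \left(f - \frac{150}{-1 + 16 \cdot 25}\right) 2 f = \left(f - \frac{150}{-1 + 400}\right) 2 f = \left(f - \frac{150}{399}\right) 2 f = \left(f - 150 \cdot \frac{1}{399}\right) 2 f = \left(f - \frac{50}{133}\right) 2 f = \left(- \frac{50}{133} + f\right) 2 f = 2 f \left(- \frac{50}{133} + f\right)$)
$\left(-968 - 1009\right) F{\left(37 \right)} = \left(-968 - 1009\right) \frac{2}{133} \cdot 37 \left(-50 + 133 \cdot 37\right) = - 1977 \cdot \frac{2}{133} \cdot 37 \left(-50 + 4921\right) = - 1977 \cdot \frac{2}{133} \cdot 37 \cdot 4871 = \left(-1977\right) \frac{360454}{133} = - \frac{712617558}{133}$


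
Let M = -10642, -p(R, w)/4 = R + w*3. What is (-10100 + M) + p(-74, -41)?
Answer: -19954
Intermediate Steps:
p(R, w) = -12*w - 4*R (p(R, w) = -4*(R + w*3) = -4*(R + 3*w) = -12*w - 4*R)
(-10100 + M) + p(-74, -41) = (-10100 - 10642) + (-12*(-41) - 4*(-74)) = -20742 + (492 + 296) = -20742 + 788 = -19954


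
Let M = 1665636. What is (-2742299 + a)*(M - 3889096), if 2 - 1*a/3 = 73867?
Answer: 6590099753240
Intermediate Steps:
a = -221595 (a = 6 - 3*73867 = 6 - 221601 = -221595)
(-2742299 + a)*(M - 3889096) = (-2742299 - 221595)*(1665636 - 3889096) = -2963894*(-2223460) = 6590099753240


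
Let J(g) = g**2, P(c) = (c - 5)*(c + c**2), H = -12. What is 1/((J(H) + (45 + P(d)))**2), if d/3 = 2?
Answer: 1/53361 ≈ 1.8740e-5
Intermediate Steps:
d = 6 (d = 3*2 = 6)
P(c) = (-5 + c)*(c + c**2)
1/((J(H) + (45 + P(d)))**2) = 1/(((-12)**2 + (45 + 6*(-5 + 6**2 - 4*6)))**2) = 1/((144 + (45 + 6*(-5 + 36 - 24)))**2) = 1/((144 + (45 + 6*7))**2) = 1/((144 + (45 + 42))**2) = 1/((144 + 87)**2) = 1/(231**2) = 1/53361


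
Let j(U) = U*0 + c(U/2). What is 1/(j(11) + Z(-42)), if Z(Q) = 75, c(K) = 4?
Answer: 1/79 ≈ 0.012658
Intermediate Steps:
j(U) = 4 (j(U) = U*0 + 4 = 0 + 4 = 4)
1/(j(11) + Z(-42)) = 1/(4 + 75) = 1/79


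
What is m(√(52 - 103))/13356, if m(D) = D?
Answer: I*√51/13356 ≈ 0.0005347*I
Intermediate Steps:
m(√(52 - 103))/13356 = √(52 - 103)/13356 = √(-51)*(1/13356) = (I*√51)*(1/13356) = I*√51/13356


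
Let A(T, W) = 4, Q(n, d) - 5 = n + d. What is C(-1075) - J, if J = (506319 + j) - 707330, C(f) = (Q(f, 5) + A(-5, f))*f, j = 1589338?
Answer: -247752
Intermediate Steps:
Q(n, d) = 5 + d + n (Q(n, d) = 5 + (n + d) = 5 + (d + n) = 5 + d + n)
C(f) = f*(14 + f) (C(f) = ((5 + 5 + f) + 4)*f = ((10 + f) + 4)*f = (14 + f)*f = f*(14 + f))
J = 1388327 (J = (506319 + 1589338) - 707330 = 2095657 - 707330 = 1388327)
C(-1075) - J = -1075*(14 - 1075) - 1*1388327 = -1075*(-1061) - 1388327 = 1140575 - 1388327 = -247752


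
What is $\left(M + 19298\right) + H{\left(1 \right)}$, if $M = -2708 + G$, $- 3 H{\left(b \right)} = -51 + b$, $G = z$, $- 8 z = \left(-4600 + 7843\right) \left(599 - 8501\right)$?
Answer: $\frac{38638559}{12} \approx 3.2199 \cdot 10^{6}$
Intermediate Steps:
$z = \frac{12813093}{4}$ ($z = - \frac{\left(-4600 + 7843\right) \left(599 - 8501\right)}{8} = - \frac{3243 \left(-7902\right)}{8} = \left(- \frac{1}{8}\right) \left(-25626186\right) = \frac{12813093}{4} \approx 3.2033 \cdot 10^{6}$)
$G = \frac{12813093}{4} \approx 3.2033 \cdot 10^{6}$
$H{\left(b \right)} = 17 - \frac{b}{3}$ ($H{\left(b \right)} = - \frac{-51 + b}{3} = 17 - \frac{b}{3}$)
$M = \frac{12802261}{4}$ ($M = -2708 + \frac{12813093}{4} = \frac{12802261}{4} \approx 3.2006 \cdot 10^{6}$)
$\left(M + 19298\right) + H{\left(1 \right)} = \left(\frac{12802261}{4} + 19298\right) + \left(17 - \frac{1}{3}\right) = \frac{12879453}{4} + \left(17 - \frac{1}{3}\right) = \frac{12879453}{4} + \frac{50}{3} = \frac{38638559}{12}$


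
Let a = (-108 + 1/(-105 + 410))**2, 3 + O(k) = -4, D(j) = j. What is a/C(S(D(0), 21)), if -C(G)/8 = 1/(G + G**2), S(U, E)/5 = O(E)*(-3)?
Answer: -1207580203473/74420 ≈ -1.6227e+7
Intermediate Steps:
O(k) = -7 (O(k) = -3 - 4 = -7)
S(U, E) = 105 (S(U, E) = 5*(-7*(-3)) = 5*21 = 105)
C(G) = -8/(G + G**2)
a = 1084977721/93025 (a = (-108 + 1/305)**2 = (-32939/305)**2 = 1084977721/93025 ≈ 11663.)
a/C(S(D(0), 21)) = 1084977721/(93025*((-8/(105*(1 + 105))))) = 1084977721/(93025*((-8*1/105/106))) = 1084977721/(93025*((-8*1/105*1/106))) = 1084977721/(93025*(-4/5565)) = (1084977721/93025)*(-5565/4) = -1207580203473/74420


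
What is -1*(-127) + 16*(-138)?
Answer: -2081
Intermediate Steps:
-1*(-127) + 16*(-138) = 127 - 2208 = -2081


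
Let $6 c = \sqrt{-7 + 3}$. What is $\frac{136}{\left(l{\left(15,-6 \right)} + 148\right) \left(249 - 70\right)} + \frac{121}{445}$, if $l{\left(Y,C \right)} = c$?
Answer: $\frac{4350402923}{15702947735} - \frac{408 i}{35287523} \approx 0.27704 - 1.1562 \cdot 10^{-5} i$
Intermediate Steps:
$c = \frac{i}{3}$ ($c = \frac{\sqrt{-7 + 3}}{6} = \frac{\sqrt{-4}}{6} = \frac{2 i}{6} = \frac{i}{3} \approx 0.33333 i$)
$l{\left(Y,C \right)} = \frac{i}{3}$
$\frac{136}{\left(l{\left(15,-6 \right)} + 148\right) \left(249 - 70\right)} + \frac{121}{445} = \frac{136}{\left(\frac{i}{3} + 148\right) \left(249 - 70\right)} + \frac{121}{445} = \frac{136}{\left(148 + \frac{i}{3}\right) 179} + 121 \cdot \frac{1}{445} = \frac{136}{26492 + \frac{179 i}{3}} + \frac{121}{445} = 136 \frac{9 \left(26492 - \frac{179 i}{3}\right)}{6316466617} + \frac{121}{445} = \frac{1224 \left(26492 - \frac{179 i}{3}\right)}{6316466617} + \frac{121}{445} = \frac{121}{445} + \frac{1224 \left(26492 - \frac{179 i}{3}\right)}{6316466617}$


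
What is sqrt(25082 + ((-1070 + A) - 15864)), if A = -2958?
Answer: sqrt(5190) ≈ 72.042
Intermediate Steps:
sqrt(25082 + ((-1070 + A) - 15864)) = sqrt(25082 + ((-1070 - 2958) - 15864)) = sqrt(25082 + (-4028 - 15864)) = sqrt(25082 - 19892) = sqrt(5190)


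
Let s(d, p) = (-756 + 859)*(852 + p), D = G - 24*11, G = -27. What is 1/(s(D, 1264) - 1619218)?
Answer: -1/1401270 ≈ -7.1364e-7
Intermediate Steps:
D = -291 (D = -27 - 24*11 = -27 - 264 = -291)
s(d, p) = 87756 + 103*p (s(d, p) = 103*(852 + p) = 87756 + 103*p)
1/(s(D, 1264) - 1619218) = 1/((87756 + 103*1264) - 1619218) = 1/((87756 + 130192) - 1619218) = 1/(217948 - 1619218) = 1/(-1401270) = -1/1401270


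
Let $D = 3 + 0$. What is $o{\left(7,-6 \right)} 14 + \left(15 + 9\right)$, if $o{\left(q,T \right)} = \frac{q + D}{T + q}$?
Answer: $164$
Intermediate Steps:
$D = 3$
$o{\left(q,T \right)} = \frac{3 + q}{T + q}$ ($o{\left(q,T \right)} = \frac{q + 3}{T + q} = \frac{3 + q}{T + q}$)
$o{\left(7,-6 \right)} 14 + \left(15 + 9\right) = \frac{3 + 7}{-6 + 7} \cdot 14 + \left(15 + 9\right) = 1^{-1} \cdot 10 \cdot 14 + 24 = 1 \cdot 10 \cdot 14 + 24 = 10 \cdot 14 + 24 = 140 + 24 = 164$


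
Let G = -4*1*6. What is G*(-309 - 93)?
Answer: 9648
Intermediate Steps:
G = -24 (G = -4*6 = -24)
G*(-309 - 93) = -24*(-309 - 93) = -24*(-402) = 9648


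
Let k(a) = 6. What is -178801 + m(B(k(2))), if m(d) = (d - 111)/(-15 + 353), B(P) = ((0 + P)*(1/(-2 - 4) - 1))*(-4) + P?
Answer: -60434815/338 ≈ -1.7880e+5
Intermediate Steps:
B(P) = 17*P/3 (B(P) = (P*(1/(-6) - 1))*(-4) + P = (P*(-1/6 - 1))*(-4) + P = (P*(-7/6))*(-4) + P = -7*P/6*(-4) + P = 14*P/3 + P = 17*P/3)
m(d) = -111/338 + d/338 (m(d) = (-111 + d)/338 = (-111 + d)*(1/338) = -111/338 + d/338)
-178801 + m(B(k(2))) = -178801 + (-111/338 + ((17/3)*6)/338) = -178801 + (-111/338 + (1/338)*34) = -178801 + (-111/338 + 17/169) = -178801 - 77/338 = -60434815/338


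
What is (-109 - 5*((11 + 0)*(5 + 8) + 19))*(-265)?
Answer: 243535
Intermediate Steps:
(-109 - 5*((11 + 0)*(5 + 8) + 19))*(-265) = (-109 - 5*(11*13 + 19))*(-265) = (-109 - 5*(143 + 19))*(-265) = (-109 - 5*162)*(-265) = (-109 - 810)*(-265) = -919*(-265) = 243535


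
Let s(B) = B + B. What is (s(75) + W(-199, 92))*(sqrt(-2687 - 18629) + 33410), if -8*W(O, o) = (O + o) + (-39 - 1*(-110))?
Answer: 5161845 + 22557*I ≈ 5.1618e+6 + 22557.0*I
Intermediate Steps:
s(B) = 2*B
W(O, o) = -71/8 - O/8 - o/8 (W(O, o) = -((O + o) + (-39 - 1*(-110)))/8 = -((O + o) + (-39 + 110))/8 = -((O + o) + 71)/8 = -(71 + O + o)/8 = -71/8 - O/8 - o/8)
(s(75) + W(-199, 92))*(sqrt(-2687 - 18629) + 33410) = (2*75 + (-71/8 - 1/8*(-199) - 1/8*92))*(sqrt(-2687 - 18629) + 33410) = (150 + (-71/8 + 199/8 - 23/2))*(sqrt(-21316) + 33410) = (150 + 9/2)*(146*I + 33410) = 309*(33410 + 146*I)/2 = 5161845 + 22557*I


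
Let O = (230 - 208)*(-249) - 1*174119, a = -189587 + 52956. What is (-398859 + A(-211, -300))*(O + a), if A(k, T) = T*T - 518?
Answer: 97833669956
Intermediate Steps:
A(k, T) = -518 + T**2 (A(k, T) = T**2 - 518 = -518 + T**2)
a = -136631
O = -179597 (O = 22*(-249) - 174119 = -5478 - 174119 = -179597)
(-398859 + A(-211, -300))*(O + a) = (-398859 + (-518 + (-300)**2))*(-179597 - 136631) = (-398859 + (-518 + 90000))*(-316228) = (-398859 + 89482)*(-316228) = -309377*(-316228) = 97833669956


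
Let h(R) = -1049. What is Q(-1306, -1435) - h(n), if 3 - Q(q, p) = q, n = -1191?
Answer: 2358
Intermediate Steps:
Q(q, p) = 3 - q
Q(-1306, -1435) - h(n) = (3 - 1*(-1306)) - 1*(-1049) = (3 + 1306) + 1049 = 1309 + 1049 = 2358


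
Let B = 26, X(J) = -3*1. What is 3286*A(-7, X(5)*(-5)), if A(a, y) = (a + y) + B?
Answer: 111724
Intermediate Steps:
X(J) = -3
A(a, y) = 26 + a + y (A(a, y) = (a + y) + 26 = 26 + a + y)
3286*A(-7, X(5)*(-5)) = 3286*(26 - 7 - 3*(-5)) = 3286*(26 - 7 + 15) = 3286*34 = 111724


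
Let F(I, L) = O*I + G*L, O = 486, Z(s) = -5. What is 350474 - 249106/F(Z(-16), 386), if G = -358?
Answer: 24641601019/70309 ≈ 3.5048e+5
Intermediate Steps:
F(I, L) = -358*L + 486*I (F(I, L) = 486*I - 358*L = -358*L + 486*I)
350474 - 249106/F(Z(-16), 386) = 350474 - 249106/(-358*386 + 486*(-5)) = 350474 - 249106/(-138188 - 2430) = 350474 - 249106/(-140618) = 350474 - 249106*(-1/140618) = 350474 + 124553/70309 = 24641601019/70309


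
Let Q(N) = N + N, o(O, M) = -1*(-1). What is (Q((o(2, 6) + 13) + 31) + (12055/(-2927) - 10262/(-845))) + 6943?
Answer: 17414674794/2473315 ≈ 7041.0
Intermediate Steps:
o(O, M) = 1
Q(N) = 2*N
(Q((o(2, 6) + 13) + 31) + (12055/(-2927) - 10262/(-845))) + 6943 = (2*((1 + 13) + 31) + (12055/(-2927) - 10262/(-845))) + 6943 = (2*(14 + 31) + (12055*(-1/2927) - 10262*(-1/845))) + 6943 = (2*45 + (-12055/2927 + 10262/845)) + 6943 = (90 + 19850399/2473315) + 6943 = 242448749/2473315 + 6943 = 17414674794/2473315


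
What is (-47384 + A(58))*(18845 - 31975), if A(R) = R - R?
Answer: 622151920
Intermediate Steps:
A(R) = 0
(-47384 + A(58))*(18845 - 31975) = (-47384 + 0)*(18845 - 31975) = -47384*(-13130) = 622151920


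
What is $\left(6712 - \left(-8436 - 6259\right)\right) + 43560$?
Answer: $64967$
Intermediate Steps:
$\left(6712 - \left(-8436 - 6259\right)\right) + 43560 = \left(6712 - -14695\right) + 43560 = \left(6712 + 14695\right) + 43560 = 21407 + 43560 = 64967$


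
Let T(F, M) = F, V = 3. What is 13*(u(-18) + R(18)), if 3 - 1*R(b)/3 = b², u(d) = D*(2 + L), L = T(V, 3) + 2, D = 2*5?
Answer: -11609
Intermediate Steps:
D = 10
L = 5 (L = 3 + 2 = 5)
u(d) = 70 (u(d) = 10*(2 + 5) = 10*7 = 70)
R(b) = 9 - 3*b²
13*(u(-18) + R(18)) = 13*(70 + (9 - 3*18²)) = 13*(70 + (9 - 3*324)) = 13*(70 + (9 - 972)) = 13*(70 - 963) = 13*(-893) = -11609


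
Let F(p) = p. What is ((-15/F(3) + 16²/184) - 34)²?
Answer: 748225/529 ≈ 1414.4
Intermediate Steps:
((-15/F(3) + 16²/184) - 34)² = ((-15/3 + 16²/184) - 34)² = ((-15*⅓ + 256*(1/184)) - 34)² = ((-5 + 32/23) - 34)² = (-83/23 - 34)² = (-865/23)² = 748225/529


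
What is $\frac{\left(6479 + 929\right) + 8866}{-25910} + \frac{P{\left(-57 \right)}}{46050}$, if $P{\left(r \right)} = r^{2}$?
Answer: $- \frac{22174537}{39771850} \approx -0.55754$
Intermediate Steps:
$\frac{\left(6479 + 929\right) + 8866}{-25910} + \frac{P{\left(-57 \right)}}{46050} = \frac{\left(6479 + 929\right) + 8866}{-25910} + \frac{\left(-57\right)^{2}}{46050} = \left(7408 + 8866\right) \left(- \frac{1}{25910}\right) + 3249 \cdot \frac{1}{46050} = 16274 \left(- \frac{1}{25910}\right) + \frac{1083}{15350} = - \frac{8137}{12955} + \frac{1083}{15350} = - \frac{22174537}{39771850}$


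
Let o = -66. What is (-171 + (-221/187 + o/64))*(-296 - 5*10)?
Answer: 10547983/176 ≈ 59932.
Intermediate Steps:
(-171 + (-221/187 + o/64))*(-296 - 5*10) = (-171 + (-221/187 - 66/64))*(-296 - 5*10) = (-171 + (-221*1/187 - 66*1/64))*(-296 - 50) = (-171 + (-13/11 - 33/32))*(-346) = (-171 - 779/352)*(-346) = -60971/352*(-346) = 10547983/176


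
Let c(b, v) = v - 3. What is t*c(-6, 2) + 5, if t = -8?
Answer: 13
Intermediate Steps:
c(b, v) = -3 + v
t*c(-6, 2) + 5 = -8*(-3 + 2) + 5 = -8*(-1) + 5 = 8 + 5 = 13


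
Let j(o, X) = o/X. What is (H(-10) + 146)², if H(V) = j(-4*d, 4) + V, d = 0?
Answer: 18496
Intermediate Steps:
H(V) = V (H(V) = -4*0/4 + V = 0*(¼) + V = 0 + V = V)
(H(-10) + 146)² = (-10 + 146)² = 136² = 18496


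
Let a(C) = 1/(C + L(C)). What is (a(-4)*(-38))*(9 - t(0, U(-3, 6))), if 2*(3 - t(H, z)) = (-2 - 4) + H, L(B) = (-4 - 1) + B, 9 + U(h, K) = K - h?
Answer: 114/13 ≈ 8.7692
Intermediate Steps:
U(h, K) = -9 + K - h (U(h, K) = -9 + (K - h) = -9 + K - h)
L(B) = -5 + B
t(H, z) = 6 - H/2 (t(H, z) = 3 - ((-2 - 4) + H)/2 = 3 - (-6 + H)/2 = 3 + (3 - H/2) = 6 - H/2)
a(C) = 1/(-5 + 2*C) (a(C) = 1/(C + (-5 + C)) = 1/(-5 + 2*C))
(a(-4)*(-38))*(9 - t(0, U(-3, 6))) = (-38/(-5 + 2*(-4)))*(9 - (6 - ½*0)) = (-38/(-5 - 8))*(9 - (6 + 0)) = (-38/(-13))*(9 - 1*6) = (-1/13*(-38))*(9 - 6) = (38/13)*3 = 114/13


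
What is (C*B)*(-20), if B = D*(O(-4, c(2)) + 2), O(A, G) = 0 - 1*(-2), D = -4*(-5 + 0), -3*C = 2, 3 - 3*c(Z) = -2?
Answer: 3200/3 ≈ 1066.7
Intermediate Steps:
c(Z) = 5/3 (c(Z) = 1 - ⅓*(-2) = 1 + ⅔ = 5/3)
C = -⅔ (C = -⅓*2 = -⅔ ≈ -0.66667)
D = 20 (D = -4*(-5) = 20)
O(A, G) = 2 (O(A, G) = 0 + 2 = 2)
B = 80 (B = 20*(2 + 2) = 20*4 = 80)
(C*B)*(-20) = -⅔*80*(-20) = -160/3*(-20) = 3200/3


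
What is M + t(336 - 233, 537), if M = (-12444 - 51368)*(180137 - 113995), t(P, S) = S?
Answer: -4220652767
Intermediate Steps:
M = -4220653304 (M = -63812*66142 = -4220653304)
M + t(336 - 233, 537) = -4220653304 + 537 = -4220652767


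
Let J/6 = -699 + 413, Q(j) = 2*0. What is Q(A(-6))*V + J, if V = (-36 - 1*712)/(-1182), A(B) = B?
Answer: -1716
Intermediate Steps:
Q(j) = 0
V = 374/591 (V = (-36 - 712)*(-1/1182) = -748*(-1/1182) = 374/591 ≈ 0.63283)
J = -1716 (J = 6*(-699 + 413) = 6*(-286) = -1716)
Q(A(-6))*V + J = 0*(374/591) - 1716 = 0 - 1716 = -1716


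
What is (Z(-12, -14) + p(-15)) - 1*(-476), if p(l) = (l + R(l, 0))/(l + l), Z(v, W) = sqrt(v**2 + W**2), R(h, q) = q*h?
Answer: 953/2 + 2*sqrt(85) ≈ 494.94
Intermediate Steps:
R(h, q) = h*q
Z(v, W) = sqrt(W**2 + v**2)
p(l) = 1/2 (p(l) = (l + l*0)/(l + l) = (l + 0)/((2*l)) = l*(1/(2*l)) = 1/2)
(Z(-12, -14) + p(-15)) - 1*(-476) = (sqrt((-14)**2 + (-12)**2) + 1/2) - 1*(-476) = (sqrt(196 + 144) + 1/2) + 476 = (sqrt(340) + 1/2) + 476 = (2*sqrt(85) + 1/2) + 476 = (1/2 + 2*sqrt(85)) + 476 = 953/2 + 2*sqrt(85)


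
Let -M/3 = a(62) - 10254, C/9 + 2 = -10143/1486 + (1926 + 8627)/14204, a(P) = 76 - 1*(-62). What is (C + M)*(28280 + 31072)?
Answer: 4740920337958686/2638393 ≈ 1.7969e+9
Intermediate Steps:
a(P) = 138 (a(P) = 76 + 62 = 138)
C = -767716659/10553572 (C = -18 + 9*(-10143/1486 + (1926 + 8627)/14204) = -18 + 9*(-10143*1/1486 + 10553*(1/14204)) = -18 + 9*(-10143/1486 + 10553/14204) = -18 + 9*(-64194707/10553572) = -18 - 577752363/10553572 = -767716659/10553572 ≈ -72.745)
M = 30348 (M = -3*(138 - 10254) = -3*(-10116) = 30348)
(C + M)*(28280 + 31072) = (-767716659/10553572 + 30348)*(28280 + 31072) = (319512086397/10553572)*59352 = 4740920337958686/2638393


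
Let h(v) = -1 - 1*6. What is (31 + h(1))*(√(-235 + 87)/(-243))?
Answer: -16*I*√37/81 ≈ -1.2015*I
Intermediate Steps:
h(v) = -7 (h(v) = -1 - 6 = -7)
(31 + h(1))*(√(-235 + 87)/(-243)) = (31 - 7)*(√(-235 + 87)/(-243)) = 24*(√(-148)*(-1/243)) = 24*((2*I*√37)*(-1/243)) = 24*(-2*I*√37/243) = -16*I*√37/81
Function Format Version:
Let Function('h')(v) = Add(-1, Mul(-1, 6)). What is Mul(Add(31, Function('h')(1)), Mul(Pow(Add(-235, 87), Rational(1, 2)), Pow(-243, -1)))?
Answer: Mul(Rational(-16, 81), I, Pow(37, Rational(1, 2))) ≈ Mul(-1.2015, I)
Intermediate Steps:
Function('h')(v) = -7 (Function('h')(v) = Add(-1, -6) = -7)
Mul(Add(31, Function('h')(1)), Mul(Pow(Add(-235, 87), Rational(1, 2)), Pow(-243, -1))) = Mul(Add(31, -7), Mul(Pow(Add(-235, 87), Rational(1, 2)), Pow(-243, -1))) = Mul(24, Mul(Pow(-148, Rational(1, 2)), Rational(-1, 243))) = Mul(24, Mul(Mul(2, I, Pow(37, Rational(1, 2))), Rational(-1, 243))) = Mul(24, Mul(Rational(-2, 243), I, Pow(37, Rational(1, 2)))) = Mul(Rational(-16, 81), I, Pow(37, Rational(1, 2)))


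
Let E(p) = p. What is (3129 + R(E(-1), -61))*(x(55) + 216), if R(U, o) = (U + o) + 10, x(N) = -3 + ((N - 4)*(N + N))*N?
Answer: 950063751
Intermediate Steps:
x(N) = -3 + 2*N²*(-4 + N) (x(N) = -3 + ((-4 + N)*(2*N))*N = -3 + (2*N*(-4 + N))*N = -3 + 2*N²*(-4 + N))
R(U, o) = 10 + U + o
(3129 + R(E(-1), -61))*(x(55) + 216) = (3129 + (10 - 1 - 61))*((-3 - 8*55² + 2*55³) + 216) = (3129 - 52)*((-3 - 8*3025 + 2*166375) + 216) = 3077*((-3 - 24200 + 332750) + 216) = 3077*(308547 + 216) = 3077*308763 = 950063751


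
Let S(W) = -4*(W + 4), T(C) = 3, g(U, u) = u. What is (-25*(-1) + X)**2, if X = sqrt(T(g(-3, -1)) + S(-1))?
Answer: 616 + 150*I ≈ 616.0 + 150.0*I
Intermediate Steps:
S(W) = -16 - 4*W (S(W) = -4*(4 + W) = -16 - 4*W)
X = 3*I (X = sqrt(3 + (-16 - 4*(-1))) = sqrt(3 + (-16 + 4)) = sqrt(3 - 12) = sqrt(-9) = 3*I ≈ 3.0*I)
(-25*(-1) + X)**2 = (-25*(-1) + 3*I)**2 = (25 + 3*I)**2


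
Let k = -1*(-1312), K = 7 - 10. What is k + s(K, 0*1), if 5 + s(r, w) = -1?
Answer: 1306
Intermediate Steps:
K = -3
s(r, w) = -6 (s(r, w) = -5 - 1 = -6)
k = 1312
k + s(K, 0*1) = 1312 - 6 = 1306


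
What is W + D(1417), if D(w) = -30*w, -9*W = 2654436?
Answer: -1012342/3 ≈ -3.3745e+5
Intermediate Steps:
W = -884812/3 (W = -⅑*2654436 = -884812/3 ≈ -2.9494e+5)
W + D(1417) = -884812/3 - 30*1417 = -884812/3 - 42510 = -1012342/3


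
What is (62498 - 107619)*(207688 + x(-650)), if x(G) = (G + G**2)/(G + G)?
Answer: -18712896967/2 ≈ -9.3564e+9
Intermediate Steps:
x(G) = (G + G**2)/(2*G) (x(G) = (G + G**2)/((2*G)) = (G + G**2)*(1/(2*G)) = (G + G**2)/(2*G))
(62498 - 107619)*(207688 + x(-650)) = (62498 - 107619)*(207688 + (1/2 + (1/2)*(-650))) = -45121*(207688 + (1/2 - 325)) = -45121*(207688 - 649/2) = -45121*414727/2 = -18712896967/2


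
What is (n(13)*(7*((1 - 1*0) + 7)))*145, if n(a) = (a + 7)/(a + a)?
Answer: 81200/13 ≈ 6246.2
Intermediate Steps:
n(a) = (7 + a)/(2*a) (n(a) = (7 + a)/((2*a)) = (7 + a)*(1/(2*a)) = (7 + a)/(2*a))
(n(13)*(7*((1 - 1*0) + 7)))*145 = (((½)*(7 + 13)/13)*(7*((1 - 1*0) + 7)))*145 = (((½)*(1/13)*20)*(7*((1 + 0) + 7)))*145 = (10*(7*(1 + 7))/13)*145 = (10*(7*8)/13)*145 = ((10/13)*56)*145 = (560/13)*145 = 81200/13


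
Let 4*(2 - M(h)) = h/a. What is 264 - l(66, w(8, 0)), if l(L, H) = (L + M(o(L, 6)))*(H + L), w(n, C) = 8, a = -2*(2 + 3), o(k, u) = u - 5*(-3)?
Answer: -96137/20 ≈ -4806.9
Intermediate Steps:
o(k, u) = 15 + u (o(k, u) = u + 15 = 15 + u)
a = -10 (a = -2*5 = -10)
M(h) = 2 + h/40 (M(h) = 2 - h/(4*(-10)) = 2 - h*(-1)/(4*10) = 2 - (-1)*h/40 = 2 + h/40)
l(L, H) = (101/40 + L)*(H + L) (l(L, H) = (L + (2 + (15 + 6)/40))*(H + L) = (L + (2 + (1/40)*21))*(H + L) = (L + (2 + 21/40))*(H + L) = (L + 101/40)*(H + L) = (101/40 + L)*(H + L))
264 - l(66, w(8, 0)) = 264 - (66**2 + (101/40)*8 + (101/40)*66 + 8*66) = 264 - (4356 + 101/5 + 3333/20 + 528) = 264 - 1*101417/20 = 264 - 101417/20 = -96137/20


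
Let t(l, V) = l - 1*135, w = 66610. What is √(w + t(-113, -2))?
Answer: √66362 ≈ 257.61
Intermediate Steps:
t(l, V) = -135 + l (t(l, V) = l - 135 = -135 + l)
√(w + t(-113, -2)) = √(66610 + (-135 - 113)) = √(66610 - 248) = √66362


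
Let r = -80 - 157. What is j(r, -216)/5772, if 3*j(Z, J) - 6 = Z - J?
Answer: -5/5772 ≈ -0.00086625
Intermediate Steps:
r = -237
j(Z, J) = 2 - J/3 + Z/3 (j(Z, J) = 2 + (Z - J)/3 = 2 + (-J/3 + Z/3) = 2 - J/3 + Z/3)
j(r, -216)/5772 = (2 - ⅓*(-216) + (⅓)*(-237))/5772 = (2 + 72 - 79)*(1/5772) = -5*1/5772 = -5/5772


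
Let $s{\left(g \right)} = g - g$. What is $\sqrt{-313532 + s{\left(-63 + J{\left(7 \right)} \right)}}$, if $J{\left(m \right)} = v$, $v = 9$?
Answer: $2 i \sqrt{78383} \approx 559.94 i$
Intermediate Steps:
$J{\left(m \right)} = 9$
$s{\left(g \right)} = 0$
$\sqrt{-313532 + s{\left(-63 + J{\left(7 \right)} \right)}} = \sqrt{-313532 + 0} = \sqrt{-313532} = 2 i \sqrt{78383}$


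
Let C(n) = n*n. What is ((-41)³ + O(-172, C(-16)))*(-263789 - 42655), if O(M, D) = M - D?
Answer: 21251584956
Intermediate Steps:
C(n) = n²
((-41)³ + O(-172, C(-16)))*(-263789 - 42655) = ((-41)³ + (-172 - 1*(-16)²))*(-263789 - 42655) = (-68921 + (-172 - 1*256))*(-306444) = (-68921 + (-172 - 256))*(-306444) = (-68921 - 428)*(-306444) = -69349*(-306444) = 21251584956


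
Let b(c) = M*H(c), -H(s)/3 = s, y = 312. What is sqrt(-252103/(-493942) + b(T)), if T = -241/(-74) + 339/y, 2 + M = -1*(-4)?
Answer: I*sqrt(1442189915567369033)/237586102 ≈ 5.0546*I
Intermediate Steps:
M = 2 (M = -2 - 1*(-4) = -2 + 4 = 2)
H(s) = -3*s
T = 16713/3848 (T = -241/(-74) + 339/312 = -241*(-1/74) + 339*(1/312) = 241/74 + 113/104 = 16713/3848 ≈ 4.3433)
b(c) = -6*c (b(c) = 2*(-3*c) = -6*c)
sqrt(-252103/(-493942) + b(T)) = sqrt(-252103/(-493942) - 6*16713/3848) = sqrt(-252103*(-1/493942) - 50139/1924) = sqrt(252103/493942 - 50139/1924) = sqrt(-12140355883/475172204) = I*sqrt(1442189915567369033)/237586102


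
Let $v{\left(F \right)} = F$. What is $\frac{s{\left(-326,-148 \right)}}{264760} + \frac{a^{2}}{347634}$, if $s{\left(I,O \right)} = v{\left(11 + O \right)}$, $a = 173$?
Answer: $\frac{3938188091}{46019788920} \approx 0.085576$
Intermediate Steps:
$s{\left(I,O \right)} = 11 + O$
$\frac{s{\left(-326,-148 \right)}}{264760} + \frac{a^{2}}{347634} = \frac{11 - 148}{264760} + \frac{173^{2}}{347634} = \left(-137\right) \frac{1}{264760} + 29929 \cdot \frac{1}{347634} = - \frac{137}{264760} + \frac{29929}{347634} = \frac{3938188091}{46019788920}$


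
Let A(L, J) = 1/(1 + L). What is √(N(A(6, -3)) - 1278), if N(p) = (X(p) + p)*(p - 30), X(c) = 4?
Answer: I*√68683/7 ≈ 37.439*I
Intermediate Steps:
N(p) = (-30 + p)*(4 + p) (N(p) = (4 + p)*(p - 30) = (4 + p)*(-30 + p) = (-30 + p)*(4 + p))
√(N(A(6, -3)) - 1278) = √((-120 + (1/(1 + 6))² - 26/(1 + 6)) - 1278) = √((-120 + (1/7)² - 26/7) - 1278) = √((-120 + (⅐)² - 26*⅐) - 1278) = √((-120 + 1/49 - 26/7) - 1278) = √(-6061/49 - 1278) = √(-68683/49) = I*√68683/7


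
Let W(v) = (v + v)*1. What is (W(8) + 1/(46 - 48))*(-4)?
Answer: -62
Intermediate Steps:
W(v) = 2*v (W(v) = (2*v)*1 = 2*v)
(W(8) + 1/(46 - 48))*(-4) = (2*8 + 1/(46 - 48))*(-4) = (16 + 1/(-2))*(-4) = (16 - ½)*(-4) = (31/2)*(-4) = -62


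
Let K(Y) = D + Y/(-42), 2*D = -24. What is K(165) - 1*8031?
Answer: -112657/14 ≈ -8046.9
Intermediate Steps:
D = -12 (D = (½)*(-24) = -12)
K(Y) = -12 - Y/42 (K(Y) = -12 + Y/(-42) = -12 + Y*(-1/42) = -12 - Y/42)
K(165) - 1*8031 = (-12 - 1/42*165) - 1*8031 = (-12 - 55/14) - 8031 = -223/14 - 8031 = -112657/14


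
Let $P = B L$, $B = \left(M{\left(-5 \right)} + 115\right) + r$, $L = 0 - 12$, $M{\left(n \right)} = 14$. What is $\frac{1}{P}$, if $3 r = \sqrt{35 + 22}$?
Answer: $- \frac{129}{199616} + \frac{\sqrt{57}}{598848} \approx -0.00063363$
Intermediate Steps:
$r = \frac{\sqrt{57}}{3}$ ($r = \frac{\sqrt{35 + 22}}{3} = \frac{\sqrt{57}}{3} \approx 2.5166$)
$L = -12$ ($L = 0 - 12 = -12$)
$B = 129 + \frac{\sqrt{57}}{3}$ ($B = \left(14 + 115\right) + \frac{\sqrt{57}}{3} = 129 + \frac{\sqrt{57}}{3} \approx 131.52$)
$P = -1548 - 4 \sqrt{57}$ ($P = \left(129 + \frac{\sqrt{57}}{3}\right) \left(-12\right) = -1548 - 4 \sqrt{57} \approx -1578.2$)
$\frac{1}{P} = \frac{1}{-1548 - 4 \sqrt{57}}$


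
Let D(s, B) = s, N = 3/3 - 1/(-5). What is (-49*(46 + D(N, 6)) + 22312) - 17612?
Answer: 11936/5 ≈ 2387.2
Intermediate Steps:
N = 6/5 (N = 3*(⅓) - 1*(-⅕) = 1 + ⅕ = 6/5 ≈ 1.2000)
(-49*(46 + D(N, 6)) + 22312) - 17612 = (-49*(46 + 6/5) + 22312) - 17612 = (-49*236/5 + 22312) - 17612 = (-11564/5 + 22312) - 17612 = 99996/5 - 17612 = 11936/5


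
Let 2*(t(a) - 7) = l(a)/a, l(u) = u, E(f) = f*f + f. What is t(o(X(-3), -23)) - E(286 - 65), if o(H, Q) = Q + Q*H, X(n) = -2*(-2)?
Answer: -98109/2 ≈ -49055.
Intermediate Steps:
X(n) = 4
E(f) = f + f**2 (E(f) = f**2 + f = f + f**2)
o(H, Q) = Q + H*Q
t(a) = 15/2 (t(a) = 7 + (a/a)/2 = 7 + (1/2)*1 = 7 + 1/2 = 15/2)
t(o(X(-3), -23)) - E(286 - 65) = 15/2 - (286 - 65)*(1 + (286 - 65)) = 15/2 - 221*(1 + 221) = 15/2 - 221*222 = 15/2 - 1*49062 = 15/2 - 49062 = -98109/2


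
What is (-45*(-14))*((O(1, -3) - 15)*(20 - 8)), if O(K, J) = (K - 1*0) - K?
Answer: -113400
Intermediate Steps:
O(K, J) = 0 (O(K, J) = (K + 0) - K = K - K = 0)
(-45*(-14))*((O(1, -3) - 15)*(20 - 8)) = (-45*(-14))*((0 - 15)*(20 - 8)) = 630*(-15*12) = 630*(-180) = -113400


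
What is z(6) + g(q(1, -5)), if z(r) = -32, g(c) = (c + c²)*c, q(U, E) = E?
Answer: -132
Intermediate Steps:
g(c) = c*(c + c²)
z(6) + g(q(1, -5)) = -32 + (-5)²*(1 - 5) = -32 + 25*(-4) = -32 - 100 = -132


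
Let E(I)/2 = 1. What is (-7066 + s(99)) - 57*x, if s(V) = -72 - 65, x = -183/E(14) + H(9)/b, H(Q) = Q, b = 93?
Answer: -123567/62 ≈ -1993.0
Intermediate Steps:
E(I) = 2 (E(I) = 2*1 = 2)
x = -5667/62 (x = -183/2 + 9/93 = -183*½ + 9*(1/93) = -183/2 + 3/31 = -5667/62 ≈ -91.403)
s(V) = -137
(-7066 + s(99)) - 57*x = (-7066 - 137) - 57*(-5667/62) = -7203 + 323019/62 = -123567/62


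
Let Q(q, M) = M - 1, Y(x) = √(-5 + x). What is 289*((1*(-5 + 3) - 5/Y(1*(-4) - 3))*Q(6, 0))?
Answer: 578 - 1445*I*√3/6 ≈ 578.0 - 417.14*I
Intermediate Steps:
Q(q, M) = -1 + M
289*((1*(-5 + 3) - 5/Y(1*(-4) - 3))*Q(6, 0)) = 289*((1*(-5 + 3) - 5/√(-5 + (1*(-4) - 3)))*(-1 + 0)) = 289*((1*(-2) - 5/√(-5 + (-4 - 3)))*(-1)) = 289*((-2 - 5/√(-5 - 7))*(-1)) = 289*((-2 - 5*(-I*√3/6))*(-1)) = 289*((-2 - (-5)*I*√3/6)*(-1)) = 289*((-2 + 5*I*√3/6)*(-1)) = 289*(2 - 5*I*√3/6) = 578 - 1445*I*√3/6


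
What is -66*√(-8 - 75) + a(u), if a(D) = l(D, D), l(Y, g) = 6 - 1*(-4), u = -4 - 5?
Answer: 10 - 66*I*√83 ≈ 10.0 - 601.29*I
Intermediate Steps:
u = -9
l(Y, g) = 10 (l(Y, g) = 6 + 4 = 10)
a(D) = 10
-66*√(-8 - 75) + a(u) = -66*√(-8 - 75) + 10 = -66*I*√83 + 10 = 10 - 66*I*√83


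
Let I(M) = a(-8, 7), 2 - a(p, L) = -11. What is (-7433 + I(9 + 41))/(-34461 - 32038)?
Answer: 7420/66499 ≈ 0.11158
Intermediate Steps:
a(p, L) = 13 (a(p, L) = 2 - 1*(-11) = 2 + 11 = 13)
I(M) = 13
(-7433 + I(9 + 41))/(-34461 - 32038) = (-7433 + 13)/(-34461 - 32038) = -7420/(-66499) = -7420*(-1/66499) = 7420/66499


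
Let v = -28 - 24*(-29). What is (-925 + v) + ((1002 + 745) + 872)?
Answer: 2362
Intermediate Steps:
v = 668 (v = -28 + 696 = 668)
(-925 + v) + ((1002 + 745) + 872) = (-925 + 668) + ((1002 + 745) + 872) = -257 + (1747 + 872) = -257 + 2619 = 2362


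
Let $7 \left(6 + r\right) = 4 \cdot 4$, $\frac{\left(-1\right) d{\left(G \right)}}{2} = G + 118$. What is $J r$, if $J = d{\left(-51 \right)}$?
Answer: $\frac{3484}{7} \approx 497.71$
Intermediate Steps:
$d{\left(G \right)} = -236 - 2 G$ ($d{\left(G \right)} = - 2 \left(G + 118\right) = - 2 \left(118 + G\right) = -236 - 2 G$)
$J = -134$ ($J = -236 - -102 = -236 + 102 = -134$)
$r = - \frac{26}{7}$ ($r = -6 + \frac{4 \cdot 4}{7} = -6 + \frac{1}{7} \cdot 16 = -6 + \frac{16}{7} = - \frac{26}{7} \approx -3.7143$)
$J r = \left(-134\right) \left(- \frac{26}{7}\right) = \frac{3484}{7}$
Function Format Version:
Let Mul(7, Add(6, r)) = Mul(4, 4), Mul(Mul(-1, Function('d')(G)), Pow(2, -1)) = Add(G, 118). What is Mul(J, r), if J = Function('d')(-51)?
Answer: Rational(3484, 7) ≈ 497.71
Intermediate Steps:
Function('d')(G) = Add(-236, Mul(-2, G)) (Function('d')(G) = Mul(-2, Add(G, 118)) = Mul(-2, Add(118, G)) = Add(-236, Mul(-2, G)))
J = -134 (J = Add(-236, Mul(-2, -51)) = Add(-236, 102) = -134)
r = Rational(-26, 7) (r = Add(-6, Mul(Rational(1, 7), Mul(4, 4))) = Add(-6, Mul(Rational(1, 7), 16)) = Add(-6, Rational(16, 7)) = Rational(-26, 7) ≈ -3.7143)
Mul(J, r) = Mul(-134, Rational(-26, 7)) = Rational(3484, 7)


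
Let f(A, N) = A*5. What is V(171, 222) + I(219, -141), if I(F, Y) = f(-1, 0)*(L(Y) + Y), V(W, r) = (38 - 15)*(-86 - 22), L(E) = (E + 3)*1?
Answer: -1089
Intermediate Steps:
L(E) = 3 + E (L(E) = (3 + E)*1 = 3 + E)
V(W, r) = -2484 (V(W, r) = 23*(-108) = -2484)
f(A, N) = 5*A
I(F, Y) = -15 - 10*Y (I(F, Y) = (5*(-1))*((3 + Y) + Y) = -5*(3 + 2*Y) = -15 - 10*Y)
V(171, 222) + I(219, -141) = -2484 + (-15 - 10*(-141)) = -2484 + (-15 + 1410) = -2484 + 1395 = -1089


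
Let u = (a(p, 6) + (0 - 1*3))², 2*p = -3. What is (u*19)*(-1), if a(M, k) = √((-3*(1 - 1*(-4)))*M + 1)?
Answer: -1235/2 + 57*√94 ≈ -64.865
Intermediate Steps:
p = -3/2 (p = (½)*(-3) = -3/2 ≈ -1.5000)
a(M, k) = √(1 - 15*M) (a(M, k) = √((-3*(1 + 4))*M + 1) = √((-3*5)*M + 1) = √(-15*M + 1) = √(1 - 15*M))
u = (-3 + √94/2)² (u = (√(1 - 15*(-3/2)) + (0 - 1*3))² = (√(1 + 45/2) + (0 - 3))² = (√(47/2) - 3)² = (√94/2 - 3)² = (-3 + √94/2)² ≈ 3.4139)
(u*19)*(-1) = (((6 - √94)²/4)*19)*(-1) = (19*(6 - √94)²/4)*(-1) = -19*(6 - √94)²/4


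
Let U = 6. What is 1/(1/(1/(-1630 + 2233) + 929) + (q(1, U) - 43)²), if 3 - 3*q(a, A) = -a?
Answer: 5041692/8752942927 ≈ 0.00057600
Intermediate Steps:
q(a, A) = 1 + a/3 (q(a, A) = 1 - (-1)*a/3 = 1 + a/3)
1/(1/(1/(-1630 + 2233) + 929) + (q(1, U) - 43)²) = 1/(1/(1/(-1630 + 2233) + 929) + ((1 + (⅓)*1) - 43)²) = 1/(1/(1/603 + 929) + ((1 + ⅓) - 43)²) = 1/(1/(1/603 + 929) + (4/3 - 43)²) = 1/(1/(560188/603) + (-125/3)²) = 1/(603/560188 + 15625/9) = 1/(8752942927/5041692) = 5041692/8752942927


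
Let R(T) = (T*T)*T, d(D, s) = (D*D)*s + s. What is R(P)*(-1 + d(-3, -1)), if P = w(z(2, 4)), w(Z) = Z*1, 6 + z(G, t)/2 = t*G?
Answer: -704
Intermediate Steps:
z(G, t) = -12 + 2*G*t (z(G, t) = -12 + 2*(t*G) = -12 + 2*(G*t) = -12 + 2*G*t)
d(D, s) = s + s*D**2 (d(D, s) = D**2*s + s = s*D**2 + s = s + s*D**2)
w(Z) = Z
P = 4 (P = -12 + 2*2*4 = -12 + 16 = 4)
R(T) = T**3 (R(T) = T**2*T = T**3)
R(P)*(-1 + d(-3, -1)) = 4**3*(-1 - (1 + (-3)**2)) = 64*(-1 - (1 + 9)) = 64*(-1 - 1*10) = 64*(-1 - 10) = 64*(-11) = -704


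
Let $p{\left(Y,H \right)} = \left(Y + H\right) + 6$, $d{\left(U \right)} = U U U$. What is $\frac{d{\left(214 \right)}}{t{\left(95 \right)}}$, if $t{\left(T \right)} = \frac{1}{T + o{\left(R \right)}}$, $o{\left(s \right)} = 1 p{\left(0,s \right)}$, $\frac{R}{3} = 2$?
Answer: $1048636808$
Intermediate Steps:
$d{\left(U \right)} = U^{3}$ ($d{\left(U \right)} = U^{2} U = U^{3}$)
$p{\left(Y,H \right)} = 6 + H + Y$ ($p{\left(Y,H \right)} = \left(H + Y\right) + 6 = 6 + H + Y$)
$R = 6$ ($R = 3 \cdot 2 = 6$)
$o{\left(s \right)} = 6 + s$ ($o{\left(s \right)} = 1 \left(6 + s + 0\right) = 1 \left(6 + s\right) = 6 + s$)
$t{\left(T \right)} = \frac{1}{12 + T}$ ($t{\left(T \right)} = \frac{1}{T + \left(6 + 6\right)} = \frac{1}{T + 12} = \frac{1}{12 + T}$)
$\frac{d{\left(214 \right)}}{t{\left(95 \right)}} = \frac{214^{3}}{\frac{1}{12 + 95}} = \frac{9800344}{\frac{1}{107}} = 9800344 \frac{1}{\frac{1}{107}} = 9800344 \cdot 107 = 1048636808$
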